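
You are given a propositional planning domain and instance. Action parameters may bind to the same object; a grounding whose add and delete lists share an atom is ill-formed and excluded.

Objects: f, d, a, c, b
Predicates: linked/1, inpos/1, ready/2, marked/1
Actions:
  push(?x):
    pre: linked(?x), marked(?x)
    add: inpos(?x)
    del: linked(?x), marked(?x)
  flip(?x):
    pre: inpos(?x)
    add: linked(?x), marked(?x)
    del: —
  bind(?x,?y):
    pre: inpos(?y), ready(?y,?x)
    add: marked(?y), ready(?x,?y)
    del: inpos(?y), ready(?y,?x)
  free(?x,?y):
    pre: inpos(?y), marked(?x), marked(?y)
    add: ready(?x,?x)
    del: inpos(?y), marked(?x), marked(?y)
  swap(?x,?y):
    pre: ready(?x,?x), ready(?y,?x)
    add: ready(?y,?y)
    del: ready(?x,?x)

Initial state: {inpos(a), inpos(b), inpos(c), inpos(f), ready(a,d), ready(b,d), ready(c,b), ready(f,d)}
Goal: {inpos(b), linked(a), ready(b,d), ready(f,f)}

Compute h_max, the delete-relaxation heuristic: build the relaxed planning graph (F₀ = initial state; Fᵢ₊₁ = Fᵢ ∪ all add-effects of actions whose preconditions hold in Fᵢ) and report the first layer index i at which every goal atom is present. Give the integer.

2

F0 = init (8 atoms)
F1 = F0 ∪ {linked(a), linked(b), linked(c), linked(f), marked(a), marked(b), marked(c), marked(f), ready(b,c), ready(d,a), ready(d,b), ready(d,f)}  (20 atoms)
F2 = F1 ∪ {ready(a,a), ready(b,b), ready(c,c), ready(f,f)}  (24 atoms)
goal ⊆ F2  ⇒  h_max = 2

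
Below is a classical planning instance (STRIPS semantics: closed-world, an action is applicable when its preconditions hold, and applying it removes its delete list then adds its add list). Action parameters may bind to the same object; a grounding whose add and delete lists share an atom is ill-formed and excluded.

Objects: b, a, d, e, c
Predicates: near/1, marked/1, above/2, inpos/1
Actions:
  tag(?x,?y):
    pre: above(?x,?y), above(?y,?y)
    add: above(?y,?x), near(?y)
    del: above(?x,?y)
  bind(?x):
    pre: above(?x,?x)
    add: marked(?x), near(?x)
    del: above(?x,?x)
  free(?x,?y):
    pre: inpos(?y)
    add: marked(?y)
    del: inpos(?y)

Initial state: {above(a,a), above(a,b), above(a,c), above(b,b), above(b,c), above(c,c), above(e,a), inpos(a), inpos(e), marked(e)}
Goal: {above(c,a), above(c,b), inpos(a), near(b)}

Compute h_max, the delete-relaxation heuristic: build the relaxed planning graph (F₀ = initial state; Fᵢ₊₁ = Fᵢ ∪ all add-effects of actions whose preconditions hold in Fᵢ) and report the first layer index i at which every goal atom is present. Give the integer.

F0 = init (10 atoms)
F1 = F0 ∪ {above(a,e), above(b,a), above(c,a), above(c,b), marked(a), marked(b), marked(c), near(a), near(b), near(c)}  (20 atoms)
goal ⊆ F1  ⇒  h_max = 1

1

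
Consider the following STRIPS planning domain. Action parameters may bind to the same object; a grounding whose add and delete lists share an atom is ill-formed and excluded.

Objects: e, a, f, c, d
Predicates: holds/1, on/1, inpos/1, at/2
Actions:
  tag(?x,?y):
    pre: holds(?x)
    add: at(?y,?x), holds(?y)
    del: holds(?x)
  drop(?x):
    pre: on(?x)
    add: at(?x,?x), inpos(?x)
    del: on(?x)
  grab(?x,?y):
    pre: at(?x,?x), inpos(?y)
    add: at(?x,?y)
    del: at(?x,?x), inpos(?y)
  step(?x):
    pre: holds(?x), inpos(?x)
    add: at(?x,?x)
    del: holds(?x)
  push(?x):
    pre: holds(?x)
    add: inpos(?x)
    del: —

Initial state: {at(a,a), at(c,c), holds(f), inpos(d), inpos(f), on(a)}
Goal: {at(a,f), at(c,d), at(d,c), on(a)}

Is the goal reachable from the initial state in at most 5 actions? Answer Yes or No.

Yes

1. tag(f,a)  →  {at(a,a), at(a,f), at(c,c), holds(a), inpos(d), inpos(f), on(a)}
2. tag(a,c)  →  {at(a,a), at(a,f), at(c,a), at(c,c), holds(c), inpos(d), inpos(f), on(a)}
3. tag(c,d)  →  {at(a,a), at(a,f), at(c,a), at(c,c), at(d,c), holds(d), inpos(d), inpos(f), on(a)}
4. tag(d,c)  →  {at(a,a), at(a,f), at(c,a), at(c,c), at(c,d), at(d,c), holds(c), inpos(d), inpos(f), on(a)}
optimal plan length = 4; 4 ≤ 5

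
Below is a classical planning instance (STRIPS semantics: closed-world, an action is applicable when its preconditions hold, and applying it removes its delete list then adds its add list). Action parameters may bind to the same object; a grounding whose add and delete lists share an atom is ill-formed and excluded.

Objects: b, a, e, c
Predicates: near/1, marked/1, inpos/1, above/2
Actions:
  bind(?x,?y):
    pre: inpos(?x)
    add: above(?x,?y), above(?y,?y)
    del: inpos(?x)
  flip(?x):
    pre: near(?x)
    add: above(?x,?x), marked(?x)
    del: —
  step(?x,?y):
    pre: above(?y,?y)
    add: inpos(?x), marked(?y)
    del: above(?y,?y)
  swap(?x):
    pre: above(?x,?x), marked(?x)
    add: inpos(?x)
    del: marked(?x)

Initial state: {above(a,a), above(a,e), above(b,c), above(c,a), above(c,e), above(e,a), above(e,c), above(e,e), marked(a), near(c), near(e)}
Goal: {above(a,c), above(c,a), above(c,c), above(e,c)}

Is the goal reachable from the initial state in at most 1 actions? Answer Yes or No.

No

1. step(a,a)  →  {above(a,e), above(b,c), above(c,a), above(c,e), above(e,a), above(e,c), above(e,e), inpos(a), marked(a), near(c), near(e)}
2. bind(a,c)  →  {above(a,c), above(a,e), above(b,c), above(c,a), above(c,c), above(c,e), above(e,a), above(e,c), above(e,e), marked(a), near(c), near(e)}
optimal plan length = 2; 2 > 1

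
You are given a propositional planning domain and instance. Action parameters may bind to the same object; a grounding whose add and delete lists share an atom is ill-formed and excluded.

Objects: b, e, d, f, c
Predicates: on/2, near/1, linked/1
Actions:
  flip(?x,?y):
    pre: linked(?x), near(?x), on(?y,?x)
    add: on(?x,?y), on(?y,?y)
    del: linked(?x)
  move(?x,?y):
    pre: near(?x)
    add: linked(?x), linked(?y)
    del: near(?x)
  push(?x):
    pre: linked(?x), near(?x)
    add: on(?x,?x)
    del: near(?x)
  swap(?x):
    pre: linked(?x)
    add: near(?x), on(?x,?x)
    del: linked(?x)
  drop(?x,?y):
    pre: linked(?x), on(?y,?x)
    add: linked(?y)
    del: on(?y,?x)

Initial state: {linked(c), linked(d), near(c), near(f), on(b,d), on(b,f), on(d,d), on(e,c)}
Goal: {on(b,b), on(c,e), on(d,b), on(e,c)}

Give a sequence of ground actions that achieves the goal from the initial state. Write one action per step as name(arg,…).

1. flip(c,e)  →  {linked(d), near(c), near(f), on(b,d), on(b,f), on(c,e), on(d,d), on(e,c), on(e,e)}
2. swap(d)  →  {near(c), near(d), near(f), on(b,d), on(b,f), on(c,e), on(d,d), on(e,c), on(e,e)}
3. move(f,d)  →  {linked(d), linked(f), near(c), near(d), on(b,d), on(b,f), on(c,e), on(d,d), on(e,c), on(e,e)}
4. flip(d,b)  →  {linked(f), near(c), near(d), on(b,b), on(b,d), on(b,f), on(c,e), on(d,b), on(d,d), on(e,c), on(e,e)}

flip(c,e); swap(d); move(f,d); flip(d,b)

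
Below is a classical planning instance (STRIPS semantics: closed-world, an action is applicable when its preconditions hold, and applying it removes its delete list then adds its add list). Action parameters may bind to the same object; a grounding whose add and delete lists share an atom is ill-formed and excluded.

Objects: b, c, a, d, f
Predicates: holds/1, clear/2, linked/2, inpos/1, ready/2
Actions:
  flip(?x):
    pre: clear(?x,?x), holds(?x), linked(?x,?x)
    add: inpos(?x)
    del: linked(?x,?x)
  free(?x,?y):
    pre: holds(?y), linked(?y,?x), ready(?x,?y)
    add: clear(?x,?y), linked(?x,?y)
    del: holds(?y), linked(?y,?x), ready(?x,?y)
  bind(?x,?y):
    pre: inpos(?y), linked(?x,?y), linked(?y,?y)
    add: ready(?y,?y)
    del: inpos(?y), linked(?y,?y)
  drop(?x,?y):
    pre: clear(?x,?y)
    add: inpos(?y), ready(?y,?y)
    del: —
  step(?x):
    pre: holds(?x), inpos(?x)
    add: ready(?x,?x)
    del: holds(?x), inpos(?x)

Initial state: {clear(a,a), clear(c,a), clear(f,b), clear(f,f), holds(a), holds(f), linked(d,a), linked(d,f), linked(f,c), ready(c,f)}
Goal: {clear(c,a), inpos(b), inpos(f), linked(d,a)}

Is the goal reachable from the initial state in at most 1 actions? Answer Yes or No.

1. drop(f,b)  →  {clear(a,a), clear(c,a), clear(f,b), clear(f,f), holds(a), holds(f), inpos(b), linked(d,a), linked(d,f), linked(f,c), ready(b,b), ready(c,f)}
2. drop(f,f)  →  {clear(a,a), clear(c,a), clear(f,b), clear(f,f), holds(a), holds(f), inpos(b), inpos(f), linked(d,a), linked(d,f), linked(f,c), ready(b,b), ready(c,f), ready(f,f)}
optimal plan length = 2; 2 > 1

No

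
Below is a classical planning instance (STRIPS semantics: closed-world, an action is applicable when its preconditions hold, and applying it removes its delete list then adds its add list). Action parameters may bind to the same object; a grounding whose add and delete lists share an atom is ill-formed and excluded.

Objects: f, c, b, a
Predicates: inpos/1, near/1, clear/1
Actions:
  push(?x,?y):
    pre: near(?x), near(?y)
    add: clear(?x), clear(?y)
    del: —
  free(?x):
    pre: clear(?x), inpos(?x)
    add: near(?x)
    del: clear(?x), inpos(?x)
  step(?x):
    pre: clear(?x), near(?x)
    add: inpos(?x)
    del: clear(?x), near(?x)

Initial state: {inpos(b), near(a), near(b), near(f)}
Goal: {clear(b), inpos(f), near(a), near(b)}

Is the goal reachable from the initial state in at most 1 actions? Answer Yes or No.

1. push(f,b)  →  {clear(b), clear(f), inpos(b), near(a), near(b), near(f)}
2. step(f)  →  {clear(b), inpos(b), inpos(f), near(a), near(b)}
optimal plan length = 2; 2 > 1

No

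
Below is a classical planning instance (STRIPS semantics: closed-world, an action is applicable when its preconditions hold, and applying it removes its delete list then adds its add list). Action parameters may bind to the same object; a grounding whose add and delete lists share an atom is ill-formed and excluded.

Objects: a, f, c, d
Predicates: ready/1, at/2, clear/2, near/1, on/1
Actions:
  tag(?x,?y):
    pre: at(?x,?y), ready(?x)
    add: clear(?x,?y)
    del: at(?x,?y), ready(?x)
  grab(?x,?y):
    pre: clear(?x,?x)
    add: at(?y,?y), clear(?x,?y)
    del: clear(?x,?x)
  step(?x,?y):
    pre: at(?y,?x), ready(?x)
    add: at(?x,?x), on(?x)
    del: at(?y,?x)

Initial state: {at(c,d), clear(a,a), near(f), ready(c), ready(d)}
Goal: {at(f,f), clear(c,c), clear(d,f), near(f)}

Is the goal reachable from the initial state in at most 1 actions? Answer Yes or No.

1. grab(a,c)  →  {at(c,c), at(c,d), clear(a,c), near(f), ready(c), ready(d)}
2. tag(c,c)  →  {at(c,d), clear(a,c), clear(c,c), near(f), ready(d)}
3. step(d,c)  →  {at(d,d), clear(a,c), clear(c,c), near(f), on(d), ready(d)}
4. tag(d,d)  →  {clear(a,c), clear(c,c), clear(d,d), near(f), on(d)}
5. grab(d,f)  →  {at(f,f), clear(a,c), clear(c,c), clear(d,f), near(f), on(d)}
optimal plan length = 5; 5 > 1

No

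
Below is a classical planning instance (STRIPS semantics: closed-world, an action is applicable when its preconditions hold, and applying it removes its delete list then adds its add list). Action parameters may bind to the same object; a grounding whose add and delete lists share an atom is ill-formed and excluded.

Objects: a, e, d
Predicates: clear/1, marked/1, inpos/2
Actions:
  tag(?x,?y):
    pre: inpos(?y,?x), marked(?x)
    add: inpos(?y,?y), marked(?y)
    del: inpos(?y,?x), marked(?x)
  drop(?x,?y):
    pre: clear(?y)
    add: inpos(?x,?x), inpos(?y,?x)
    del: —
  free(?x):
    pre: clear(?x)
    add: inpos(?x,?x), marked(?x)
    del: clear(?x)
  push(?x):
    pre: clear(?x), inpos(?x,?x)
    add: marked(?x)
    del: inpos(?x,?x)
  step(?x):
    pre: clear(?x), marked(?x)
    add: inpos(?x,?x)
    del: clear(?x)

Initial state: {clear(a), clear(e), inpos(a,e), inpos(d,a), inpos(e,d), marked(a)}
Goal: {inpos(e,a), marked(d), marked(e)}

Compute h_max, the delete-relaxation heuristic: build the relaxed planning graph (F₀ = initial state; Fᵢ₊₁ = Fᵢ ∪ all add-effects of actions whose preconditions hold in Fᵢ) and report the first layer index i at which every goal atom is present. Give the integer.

1

F0 = init (6 atoms)
F1 = F0 ∪ {inpos(a,a), inpos(a,d), inpos(d,d), inpos(e,a), inpos(e,e), marked(d), marked(e)}  (13 atoms)
goal ⊆ F1  ⇒  h_max = 1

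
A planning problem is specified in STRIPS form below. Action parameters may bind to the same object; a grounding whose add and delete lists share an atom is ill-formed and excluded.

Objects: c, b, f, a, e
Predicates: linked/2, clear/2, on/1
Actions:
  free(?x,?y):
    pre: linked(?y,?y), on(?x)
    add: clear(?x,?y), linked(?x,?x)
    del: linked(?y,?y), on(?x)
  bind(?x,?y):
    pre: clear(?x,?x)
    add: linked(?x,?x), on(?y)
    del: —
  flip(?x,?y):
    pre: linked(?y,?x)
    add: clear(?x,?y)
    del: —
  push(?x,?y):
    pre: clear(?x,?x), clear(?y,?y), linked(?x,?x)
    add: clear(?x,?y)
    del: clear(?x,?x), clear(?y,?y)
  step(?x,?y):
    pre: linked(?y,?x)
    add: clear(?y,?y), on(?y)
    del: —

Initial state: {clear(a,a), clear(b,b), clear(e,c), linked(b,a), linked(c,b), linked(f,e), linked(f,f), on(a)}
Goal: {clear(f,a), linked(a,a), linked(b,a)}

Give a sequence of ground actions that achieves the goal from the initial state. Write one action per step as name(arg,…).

1. bind(a,c)  →  {clear(a,a), clear(b,b), clear(e,c), linked(a,a), linked(b,a), linked(c,b), linked(f,e), linked(f,f), on(a), on(c)}
2. flip(f,f)  →  {clear(a,a), clear(b,b), clear(e,c), clear(f,f), linked(a,a), linked(b,a), linked(c,b), linked(f,e), linked(f,f), on(a), on(c)}
3. push(f,a)  →  {clear(b,b), clear(e,c), clear(f,a), linked(a,a), linked(b,a), linked(c,b), linked(f,e), linked(f,f), on(a), on(c)}

bind(a,c); flip(f,f); push(f,a)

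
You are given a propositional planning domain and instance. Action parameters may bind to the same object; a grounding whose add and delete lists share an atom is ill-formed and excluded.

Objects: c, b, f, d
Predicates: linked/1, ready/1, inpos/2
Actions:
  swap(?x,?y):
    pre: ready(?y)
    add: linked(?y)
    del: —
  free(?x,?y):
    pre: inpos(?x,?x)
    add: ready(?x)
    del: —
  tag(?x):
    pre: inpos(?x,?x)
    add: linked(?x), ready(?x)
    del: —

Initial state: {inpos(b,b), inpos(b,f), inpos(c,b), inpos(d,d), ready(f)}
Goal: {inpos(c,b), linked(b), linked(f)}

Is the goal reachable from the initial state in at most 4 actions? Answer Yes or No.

Yes

1. swap(c,f)  →  {inpos(b,b), inpos(b,f), inpos(c,b), inpos(d,d), linked(f), ready(f)}
2. tag(b)  →  {inpos(b,b), inpos(b,f), inpos(c,b), inpos(d,d), linked(b), linked(f), ready(b), ready(f)}
optimal plan length = 2; 2 ≤ 4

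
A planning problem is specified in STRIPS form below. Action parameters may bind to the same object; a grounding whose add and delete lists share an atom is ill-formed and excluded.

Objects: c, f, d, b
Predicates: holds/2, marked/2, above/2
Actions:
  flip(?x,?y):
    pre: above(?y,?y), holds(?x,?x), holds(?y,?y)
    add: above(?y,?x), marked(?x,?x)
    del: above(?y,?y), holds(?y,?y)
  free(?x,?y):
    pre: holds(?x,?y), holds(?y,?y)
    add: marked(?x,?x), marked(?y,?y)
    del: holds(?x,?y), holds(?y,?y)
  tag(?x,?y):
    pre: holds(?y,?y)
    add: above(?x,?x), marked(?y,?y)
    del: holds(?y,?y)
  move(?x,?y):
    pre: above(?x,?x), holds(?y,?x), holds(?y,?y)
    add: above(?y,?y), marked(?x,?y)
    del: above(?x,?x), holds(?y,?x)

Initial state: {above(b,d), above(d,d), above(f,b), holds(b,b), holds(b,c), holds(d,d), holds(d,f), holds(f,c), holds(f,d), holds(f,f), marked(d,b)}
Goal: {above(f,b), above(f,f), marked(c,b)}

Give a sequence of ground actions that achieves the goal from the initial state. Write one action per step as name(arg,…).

tag(c,f); tag(f,d); move(c,b)

1. tag(c,f)  →  {above(b,d), above(c,c), above(d,d), above(f,b), holds(b,b), holds(b,c), holds(d,d), holds(d,f), holds(f,c), holds(f,d), marked(d,b), marked(f,f)}
2. tag(f,d)  →  {above(b,d), above(c,c), above(d,d), above(f,b), above(f,f), holds(b,b), holds(b,c), holds(d,f), holds(f,c), holds(f,d), marked(d,b), marked(d,d), marked(f,f)}
3. move(c,b)  →  {above(b,b), above(b,d), above(d,d), above(f,b), above(f,f), holds(b,b), holds(d,f), holds(f,c), holds(f,d), marked(c,b), marked(d,b), marked(d,d), marked(f,f)}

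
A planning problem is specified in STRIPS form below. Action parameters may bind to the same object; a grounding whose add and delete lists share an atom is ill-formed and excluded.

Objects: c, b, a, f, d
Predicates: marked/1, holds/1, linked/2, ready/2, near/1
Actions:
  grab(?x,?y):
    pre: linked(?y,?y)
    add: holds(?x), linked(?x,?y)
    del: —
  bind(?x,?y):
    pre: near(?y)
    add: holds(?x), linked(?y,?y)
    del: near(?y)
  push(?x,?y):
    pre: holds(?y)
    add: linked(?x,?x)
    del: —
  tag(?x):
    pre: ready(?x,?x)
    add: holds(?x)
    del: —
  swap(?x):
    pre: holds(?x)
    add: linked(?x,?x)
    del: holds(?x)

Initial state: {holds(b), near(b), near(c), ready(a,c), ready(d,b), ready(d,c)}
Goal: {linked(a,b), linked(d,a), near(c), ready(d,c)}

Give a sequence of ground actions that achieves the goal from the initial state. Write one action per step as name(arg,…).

1. bind(c,b)  →  {holds(b), holds(c), linked(b,b), near(c), ready(a,c), ready(d,b), ready(d,c)}
2. grab(a,b)  →  {holds(a), holds(b), holds(c), linked(a,b), linked(b,b), near(c), ready(a,c), ready(d,b), ready(d,c)}
3. push(a,c)  →  {holds(a), holds(b), holds(c), linked(a,a), linked(a,b), linked(b,b), near(c), ready(a,c), ready(d,b), ready(d,c)}
4. grab(d,a)  →  {holds(a), holds(b), holds(c), holds(d), linked(a,a), linked(a,b), linked(b,b), linked(d,a), near(c), ready(a,c), ready(d,b), ready(d,c)}

bind(c,b); grab(a,b); push(a,c); grab(d,a)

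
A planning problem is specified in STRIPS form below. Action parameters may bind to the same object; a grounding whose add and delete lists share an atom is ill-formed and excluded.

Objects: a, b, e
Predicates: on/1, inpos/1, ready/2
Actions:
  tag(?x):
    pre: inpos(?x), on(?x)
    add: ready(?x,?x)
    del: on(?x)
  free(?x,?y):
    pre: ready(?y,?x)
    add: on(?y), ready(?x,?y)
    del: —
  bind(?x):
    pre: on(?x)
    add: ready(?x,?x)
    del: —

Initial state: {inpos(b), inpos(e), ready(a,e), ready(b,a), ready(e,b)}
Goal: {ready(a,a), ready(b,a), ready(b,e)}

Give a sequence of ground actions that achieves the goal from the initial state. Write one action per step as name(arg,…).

free(b,e); free(e,a); bind(a)

1. free(b,e)  →  {inpos(b), inpos(e), on(e), ready(a,e), ready(b,a), ready(b,e), ready(e,b)}
2. free(e,a)  →  {inpos(b), inpos(e), on(a), on(e), ready(a,e), ready(b,a), ready(b,e), ready(e,a), ready(e,b)}
3. bind(a)  →  {inpos(b), inpos(e), on(a), on(e), ready(a,a), ready(a,e), ready(b,a), ready(b,e), ready(e,a), ready(e,b)}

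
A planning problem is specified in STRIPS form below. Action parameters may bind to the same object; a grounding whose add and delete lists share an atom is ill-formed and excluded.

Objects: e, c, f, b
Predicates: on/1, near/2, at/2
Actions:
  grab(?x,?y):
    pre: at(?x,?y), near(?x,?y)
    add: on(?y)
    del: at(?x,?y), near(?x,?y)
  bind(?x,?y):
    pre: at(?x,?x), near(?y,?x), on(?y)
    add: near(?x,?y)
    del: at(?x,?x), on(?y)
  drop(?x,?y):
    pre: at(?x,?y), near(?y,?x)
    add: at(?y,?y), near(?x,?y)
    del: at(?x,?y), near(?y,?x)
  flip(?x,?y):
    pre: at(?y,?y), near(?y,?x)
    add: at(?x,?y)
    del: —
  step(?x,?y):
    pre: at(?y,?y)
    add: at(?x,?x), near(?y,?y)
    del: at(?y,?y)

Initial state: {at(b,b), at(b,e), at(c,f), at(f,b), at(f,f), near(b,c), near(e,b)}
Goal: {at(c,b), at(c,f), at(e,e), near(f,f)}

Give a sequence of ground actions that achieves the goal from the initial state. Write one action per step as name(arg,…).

1. flip(c,b)  →  {at(b,b), at(b,e), at(c,b), at(c,f), at(f,b), at(f,f), near(b,c), near(e,b)}
2. step(e,f)  →  {at(b,b), at(b,e), at(c,b), at(c,f), at(e,e), at(f,b), near(b,c), near(e,b), near(f,f)}

flip(c,b); step(e,f)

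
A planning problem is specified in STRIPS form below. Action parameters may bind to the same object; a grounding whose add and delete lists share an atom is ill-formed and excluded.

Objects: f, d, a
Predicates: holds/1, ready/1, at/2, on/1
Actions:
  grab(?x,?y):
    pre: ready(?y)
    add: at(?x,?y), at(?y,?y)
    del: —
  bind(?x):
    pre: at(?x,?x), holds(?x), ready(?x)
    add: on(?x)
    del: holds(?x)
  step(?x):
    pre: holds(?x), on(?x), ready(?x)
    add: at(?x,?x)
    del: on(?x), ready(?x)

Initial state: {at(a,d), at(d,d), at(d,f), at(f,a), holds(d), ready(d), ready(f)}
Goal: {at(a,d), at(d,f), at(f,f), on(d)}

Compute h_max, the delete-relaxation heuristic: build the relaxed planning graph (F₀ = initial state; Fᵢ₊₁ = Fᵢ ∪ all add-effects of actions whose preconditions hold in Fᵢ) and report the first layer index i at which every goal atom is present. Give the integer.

1

F0 = init (7 atoms)
F1 = F0 ∪ {at(a,f), at(f,d), at(f,f), on(d)}  (11 atoms)
goal ⊆ F1  ⇒  h_max = 1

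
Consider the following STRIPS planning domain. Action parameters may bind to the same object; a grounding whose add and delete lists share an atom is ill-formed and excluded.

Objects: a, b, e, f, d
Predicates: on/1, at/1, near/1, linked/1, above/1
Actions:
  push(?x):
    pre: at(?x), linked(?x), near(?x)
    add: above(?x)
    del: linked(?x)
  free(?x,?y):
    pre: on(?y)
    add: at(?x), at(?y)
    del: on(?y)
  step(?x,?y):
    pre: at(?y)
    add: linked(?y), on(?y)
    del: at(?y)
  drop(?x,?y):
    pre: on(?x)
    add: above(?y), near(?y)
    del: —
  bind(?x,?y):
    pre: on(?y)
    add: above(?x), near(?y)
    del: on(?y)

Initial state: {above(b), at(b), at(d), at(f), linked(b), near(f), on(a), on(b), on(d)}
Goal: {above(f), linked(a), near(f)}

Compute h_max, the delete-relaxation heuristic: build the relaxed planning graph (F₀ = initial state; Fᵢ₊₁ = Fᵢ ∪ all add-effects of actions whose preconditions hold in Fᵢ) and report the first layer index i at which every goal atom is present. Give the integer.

2

F0 = init (9 atoms)
F1 = F0 ∪ {above(a), above(d), above(e), above(f), at(a), at(e), linked(d), linked(f), near(a), near(b), near(d), near(e), on(f)}  (22 atoms)
F2 = F1 ∪ {linked(a), linked(e), on(e)}  (25 atoms)
goal ⊆ F2  ⇒  h_max = 2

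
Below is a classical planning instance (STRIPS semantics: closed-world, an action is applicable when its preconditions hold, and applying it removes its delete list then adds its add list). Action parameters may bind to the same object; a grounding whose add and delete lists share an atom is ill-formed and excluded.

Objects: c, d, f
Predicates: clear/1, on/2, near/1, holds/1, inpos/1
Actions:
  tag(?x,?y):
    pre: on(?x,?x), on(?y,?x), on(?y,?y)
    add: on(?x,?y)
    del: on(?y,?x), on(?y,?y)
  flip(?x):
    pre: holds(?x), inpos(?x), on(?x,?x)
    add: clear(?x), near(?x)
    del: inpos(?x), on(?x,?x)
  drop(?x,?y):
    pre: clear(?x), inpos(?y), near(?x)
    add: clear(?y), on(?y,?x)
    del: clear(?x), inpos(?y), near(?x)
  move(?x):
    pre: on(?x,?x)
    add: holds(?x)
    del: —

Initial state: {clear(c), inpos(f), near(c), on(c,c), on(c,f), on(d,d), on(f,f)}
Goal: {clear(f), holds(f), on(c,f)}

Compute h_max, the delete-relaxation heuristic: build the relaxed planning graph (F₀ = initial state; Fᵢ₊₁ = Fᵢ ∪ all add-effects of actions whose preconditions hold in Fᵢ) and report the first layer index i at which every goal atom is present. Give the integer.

F0 = init (7 atoms)
F1 = F0 ∪ {clear(f), holds(c), holds(d), holds(f), on(f,c)}  (12 atoms)
goal ⊆ F1  ⇒  h_max = 1

1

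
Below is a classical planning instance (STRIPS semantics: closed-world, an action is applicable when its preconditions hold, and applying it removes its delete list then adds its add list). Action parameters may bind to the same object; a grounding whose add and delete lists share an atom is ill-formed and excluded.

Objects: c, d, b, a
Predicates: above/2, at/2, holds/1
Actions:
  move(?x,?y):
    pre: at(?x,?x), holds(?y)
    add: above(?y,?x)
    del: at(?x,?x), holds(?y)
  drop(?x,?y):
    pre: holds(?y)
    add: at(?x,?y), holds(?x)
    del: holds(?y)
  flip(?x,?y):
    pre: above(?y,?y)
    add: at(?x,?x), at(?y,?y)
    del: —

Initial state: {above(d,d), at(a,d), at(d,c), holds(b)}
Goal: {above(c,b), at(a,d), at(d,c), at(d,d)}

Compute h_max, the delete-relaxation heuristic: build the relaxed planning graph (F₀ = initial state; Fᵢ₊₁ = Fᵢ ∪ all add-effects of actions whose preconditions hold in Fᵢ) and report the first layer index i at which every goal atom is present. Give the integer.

2

F0 = init (4 atoms)
F1 = F0 ∪ {at(a,a), at(a,b), at(b,b), at(c,b), at(c,c), at(d,b), at(d,d), holds(a), holds(c), holds(d)}  (14 atoms)
F2 = F1 ∪ {above(a,a), above(a,b), above(a,c), above(a,d), above(b,a), above(b,b), above(b,c), above(b,d), above(c,a), above(c,b), above(c,c), above(c,d), above(d,a), above(d,b), above(d,c), at(a,c), at(b,a), at(b,c), at(b,d), at(c,a), at(c,d), at(d,a)}  (36 atoms)
goal ⊆ F2  ⇒  h_max = 2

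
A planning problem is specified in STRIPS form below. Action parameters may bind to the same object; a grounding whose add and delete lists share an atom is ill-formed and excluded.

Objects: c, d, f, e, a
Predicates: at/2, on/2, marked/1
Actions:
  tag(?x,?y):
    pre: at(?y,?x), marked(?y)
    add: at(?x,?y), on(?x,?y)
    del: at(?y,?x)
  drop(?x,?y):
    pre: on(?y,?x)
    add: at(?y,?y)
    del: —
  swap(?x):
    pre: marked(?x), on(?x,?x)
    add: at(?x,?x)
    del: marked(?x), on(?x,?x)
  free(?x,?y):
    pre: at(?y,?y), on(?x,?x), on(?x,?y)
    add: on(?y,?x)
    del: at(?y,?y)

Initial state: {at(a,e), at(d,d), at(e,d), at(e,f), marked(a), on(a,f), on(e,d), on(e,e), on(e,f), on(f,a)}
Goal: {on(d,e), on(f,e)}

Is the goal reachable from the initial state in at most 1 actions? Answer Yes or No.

1. drop(a,f)  →  {at(a,e), at(d,d), at(e,d), at(e,f), at(f,f), marked(a), on(a,f), on(e,d), on(e,e), on(e,f), on(f,a)}
2. free(e,d)  →  {at(a,e), at(e,d), at(e,f), at(f,f), marked(a), on(a,f), on(d,e), on(e,d), on(e,e), on(e,f), on(f,a)}
3. free(e,f)  →  {at(a,e), at(e,d), at(e,f), marked(a), on(a,f), on(d,e), on(e,d), on(e,e), on(e,f), on(f,a), on(f,e)}
optimal plan length = 3; 3 > 1

No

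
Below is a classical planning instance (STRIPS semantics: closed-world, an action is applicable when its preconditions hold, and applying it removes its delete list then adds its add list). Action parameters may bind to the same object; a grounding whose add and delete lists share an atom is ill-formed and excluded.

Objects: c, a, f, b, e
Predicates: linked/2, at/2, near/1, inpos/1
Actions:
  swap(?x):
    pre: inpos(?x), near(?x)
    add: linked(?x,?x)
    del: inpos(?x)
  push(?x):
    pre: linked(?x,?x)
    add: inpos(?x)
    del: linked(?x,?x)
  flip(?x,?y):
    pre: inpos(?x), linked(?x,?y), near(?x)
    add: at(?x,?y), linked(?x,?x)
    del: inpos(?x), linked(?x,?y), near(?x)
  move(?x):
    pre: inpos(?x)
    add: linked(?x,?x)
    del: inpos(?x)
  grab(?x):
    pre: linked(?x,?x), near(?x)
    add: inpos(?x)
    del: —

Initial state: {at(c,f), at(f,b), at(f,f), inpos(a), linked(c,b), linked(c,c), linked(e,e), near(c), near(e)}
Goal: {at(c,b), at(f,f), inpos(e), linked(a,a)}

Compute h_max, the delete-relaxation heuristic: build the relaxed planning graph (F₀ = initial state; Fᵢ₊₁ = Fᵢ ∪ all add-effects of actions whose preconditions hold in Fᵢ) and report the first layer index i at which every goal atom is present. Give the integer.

2

F0 = init (9 atoms)
F1 = F0 ∪ {inpos(c), inpos(e), linked(a,a)}  (12 atoms)
F2 = F1 ∪ {at(c,b)}  (13 atoms)
goal ⊆ F2  ⇒  h_max = 2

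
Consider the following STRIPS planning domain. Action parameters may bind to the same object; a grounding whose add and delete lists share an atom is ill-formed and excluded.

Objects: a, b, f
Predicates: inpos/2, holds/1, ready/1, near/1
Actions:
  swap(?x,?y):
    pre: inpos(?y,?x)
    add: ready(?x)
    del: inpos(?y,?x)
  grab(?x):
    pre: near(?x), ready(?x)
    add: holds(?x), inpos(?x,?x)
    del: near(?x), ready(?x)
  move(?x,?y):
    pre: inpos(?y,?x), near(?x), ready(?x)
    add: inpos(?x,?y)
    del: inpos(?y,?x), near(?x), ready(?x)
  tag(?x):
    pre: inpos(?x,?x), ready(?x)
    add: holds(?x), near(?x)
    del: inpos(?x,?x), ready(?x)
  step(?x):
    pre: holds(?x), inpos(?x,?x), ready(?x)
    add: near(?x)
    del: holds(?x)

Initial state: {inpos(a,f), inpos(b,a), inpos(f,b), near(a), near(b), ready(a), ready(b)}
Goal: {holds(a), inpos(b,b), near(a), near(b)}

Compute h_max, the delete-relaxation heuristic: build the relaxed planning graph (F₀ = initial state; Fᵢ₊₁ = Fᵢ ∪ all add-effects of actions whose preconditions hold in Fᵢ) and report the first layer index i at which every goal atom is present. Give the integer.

1

F0 = init (7 atoms)
F1 = F0 ∪ {holds(a), holds(b), inpos(a,a), inpos(a,b), inpos(b,b), inpos(b,f), ready(f)}  (14 atoms)
goal ⊆ F1  ⇒  h_max = 1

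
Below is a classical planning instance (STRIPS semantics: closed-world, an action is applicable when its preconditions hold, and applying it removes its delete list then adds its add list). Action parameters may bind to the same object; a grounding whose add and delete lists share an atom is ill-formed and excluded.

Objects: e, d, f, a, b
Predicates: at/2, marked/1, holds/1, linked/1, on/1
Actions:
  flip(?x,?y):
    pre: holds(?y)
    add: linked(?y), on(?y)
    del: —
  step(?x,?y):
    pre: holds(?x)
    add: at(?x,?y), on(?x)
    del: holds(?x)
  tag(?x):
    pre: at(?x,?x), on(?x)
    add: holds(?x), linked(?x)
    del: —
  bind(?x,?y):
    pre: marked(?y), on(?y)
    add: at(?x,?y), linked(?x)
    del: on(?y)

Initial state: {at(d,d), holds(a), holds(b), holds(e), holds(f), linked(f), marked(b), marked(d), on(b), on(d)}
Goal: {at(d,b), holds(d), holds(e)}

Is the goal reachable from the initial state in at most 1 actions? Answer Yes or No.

1. tag(d)  →  {at(d,d), holds(a), holds(b), holds(d), holds(e), holds(f), linked(d), linked(f), marked(b), marked(d), on(b), on(d)}
2. bind(d,b)  →  {at(d,b), at(d,d), holds(a), holds(b), holds(d), holds(e), holds(f), linked(d), linked(f), marked(b), marked(d), on(d)}
optimal plan length = 2; 2 > 1

No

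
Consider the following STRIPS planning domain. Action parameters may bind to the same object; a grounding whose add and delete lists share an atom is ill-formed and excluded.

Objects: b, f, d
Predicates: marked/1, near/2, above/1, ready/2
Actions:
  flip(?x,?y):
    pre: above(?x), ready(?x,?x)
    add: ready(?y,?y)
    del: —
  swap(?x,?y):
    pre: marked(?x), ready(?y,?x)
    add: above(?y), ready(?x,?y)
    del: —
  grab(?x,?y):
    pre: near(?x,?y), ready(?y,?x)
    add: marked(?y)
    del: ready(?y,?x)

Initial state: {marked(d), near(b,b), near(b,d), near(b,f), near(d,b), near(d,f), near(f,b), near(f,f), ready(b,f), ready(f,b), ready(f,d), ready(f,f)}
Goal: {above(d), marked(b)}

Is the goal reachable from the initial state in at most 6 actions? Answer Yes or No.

1. swap(d,f)  →  {above(f), marked(d), near(b,b), near(b,d), near(b,f), near(d,b), near(d,f), near(f,b), near(f,f), ready(b,f), ready(d,f), ready(f,b), ready(f,d), ready(f,f)}
2. flip(f,d)  →  {above(f), marked(d), near(b,b), near(b,d), near(b,f), near(d,b), near(d,f), near(f,b), near(f,f), ready(b,f), ready(d,d), ready(d,f), ready(f,b), ready(f,d), ready(f,f)}
3. swap(d,d)  →  {above(d), above(f), marked(d), near(b,b), near(b,d), near(b,f), near(d,b), near(d,f), near(f,b), near(f,f), ready(b,f), ready(d,d), ready(d,f), ready(f,b), ready(f,d), ready(f,f)}
4. grab(f,b)  →  {above(d), above(f), marked(b), marked(d), near(b,b), near(b,d), near(b,f), near(d,b), near(d,f), near(f,b), near(f,f), ready(d,d), ready(d,f), ready(f,b), ready(f,d), ready(f,f)}
optimal plan length = 4; 4 ≤ 6

Yes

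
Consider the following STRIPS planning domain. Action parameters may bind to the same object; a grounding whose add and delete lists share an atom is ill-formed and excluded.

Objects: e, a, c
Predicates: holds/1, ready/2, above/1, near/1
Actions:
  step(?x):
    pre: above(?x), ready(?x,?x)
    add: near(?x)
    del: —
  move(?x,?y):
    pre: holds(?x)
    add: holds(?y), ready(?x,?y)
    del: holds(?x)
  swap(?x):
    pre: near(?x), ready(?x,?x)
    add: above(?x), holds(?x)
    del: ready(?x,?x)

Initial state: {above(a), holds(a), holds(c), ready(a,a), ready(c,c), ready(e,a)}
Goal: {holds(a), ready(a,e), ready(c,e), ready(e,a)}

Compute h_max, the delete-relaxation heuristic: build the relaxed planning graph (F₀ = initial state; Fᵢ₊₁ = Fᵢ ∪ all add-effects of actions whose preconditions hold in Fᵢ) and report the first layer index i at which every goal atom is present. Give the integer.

F0 = init (6 atoms)
F1 = F0 ∪ {holds(e), near(a), ready(a,c), ready(a,e), ready(c,a), ready(c,e)}  (12 atoms)
goal ⊆ F1  ⇒  h_max = 1

1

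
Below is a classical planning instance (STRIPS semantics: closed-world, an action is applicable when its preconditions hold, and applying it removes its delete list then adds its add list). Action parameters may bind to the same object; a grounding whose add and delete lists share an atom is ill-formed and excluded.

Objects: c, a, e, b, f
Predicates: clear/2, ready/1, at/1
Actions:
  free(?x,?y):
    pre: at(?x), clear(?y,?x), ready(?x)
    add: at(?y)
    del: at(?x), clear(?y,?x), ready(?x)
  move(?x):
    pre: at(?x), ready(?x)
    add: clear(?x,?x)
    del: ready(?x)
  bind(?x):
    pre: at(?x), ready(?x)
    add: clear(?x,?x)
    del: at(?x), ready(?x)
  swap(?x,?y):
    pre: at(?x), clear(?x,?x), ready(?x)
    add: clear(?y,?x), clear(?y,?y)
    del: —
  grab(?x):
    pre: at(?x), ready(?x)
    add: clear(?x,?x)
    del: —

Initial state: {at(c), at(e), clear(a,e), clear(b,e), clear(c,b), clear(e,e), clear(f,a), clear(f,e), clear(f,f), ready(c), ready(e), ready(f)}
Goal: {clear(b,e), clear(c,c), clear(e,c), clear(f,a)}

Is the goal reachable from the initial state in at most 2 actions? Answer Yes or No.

1. swap(e,c)  →  {at(c), at(e), clear(a,e), clear(b,e), clear(c,b), clear(c,c), clear(c,e), clear(e,e), clear(f,a), clear(f,e), clear(f,f), ready(c), ready(e), ready(f)}
2. swap(c,e)  →  {at(c), at(e), clear(a,e), clear(b,e), clear(c,b), clear(c,c), clear(c,e), clear(e,c), clear(e,e), clear(f,a), clear(f,e), clear(f,f), ready(c), ready(e), ready(f)}
optimal plan length = 2; 2 ≤ 2

Yes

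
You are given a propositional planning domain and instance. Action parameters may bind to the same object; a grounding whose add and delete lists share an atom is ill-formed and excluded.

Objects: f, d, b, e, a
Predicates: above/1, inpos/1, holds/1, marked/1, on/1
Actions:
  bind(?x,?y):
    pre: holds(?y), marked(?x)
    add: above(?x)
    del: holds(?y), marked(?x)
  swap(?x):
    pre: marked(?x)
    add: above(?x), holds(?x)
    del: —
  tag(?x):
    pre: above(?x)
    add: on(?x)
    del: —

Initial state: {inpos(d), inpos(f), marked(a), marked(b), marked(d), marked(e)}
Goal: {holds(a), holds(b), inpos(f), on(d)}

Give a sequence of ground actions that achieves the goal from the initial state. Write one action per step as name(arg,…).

swap(d); swap(b); swap(a); tag(d)

1. swap(d)  →  {above(d), holds(d), inpos(d), inpos(f), marked(a), marked(b), marked(d), marked(e)}
2. swap(b)  →  {above(b), above(d), holds(b), holds(d), inpos(d), inpos(f), marked(a), marked(b), marked(d), marked(e)}
3. swap(a)  →  {above(a), above(b), above(d), holds(a), holds(b), holds(d), inpos(d), inpos(f), marked(a), marked(b), marked(d), marked(e)}
4. tag(d)  →  {above(a), above(b), above(d), holds(a), holds(b), holds(d), inpos(d), inpos(f), marked(a), marked(b), marked(d), marked(e), on(d)}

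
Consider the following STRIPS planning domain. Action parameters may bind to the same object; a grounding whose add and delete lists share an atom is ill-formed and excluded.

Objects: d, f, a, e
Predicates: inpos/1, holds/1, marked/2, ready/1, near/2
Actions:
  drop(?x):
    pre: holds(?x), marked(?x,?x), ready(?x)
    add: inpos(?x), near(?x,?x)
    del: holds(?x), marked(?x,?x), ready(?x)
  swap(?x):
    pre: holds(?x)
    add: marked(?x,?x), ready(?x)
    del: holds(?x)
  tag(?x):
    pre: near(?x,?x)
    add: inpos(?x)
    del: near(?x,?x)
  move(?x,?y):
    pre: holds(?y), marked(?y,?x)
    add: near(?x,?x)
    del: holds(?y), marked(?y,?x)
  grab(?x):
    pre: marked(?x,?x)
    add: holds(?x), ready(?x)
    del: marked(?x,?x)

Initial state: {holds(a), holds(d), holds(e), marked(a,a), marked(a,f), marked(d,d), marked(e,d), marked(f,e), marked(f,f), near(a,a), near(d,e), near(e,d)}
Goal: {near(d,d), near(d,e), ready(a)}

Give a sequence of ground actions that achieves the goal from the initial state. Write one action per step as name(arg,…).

swap(a); move(d,d)

1. swap(a)  →  {holds(d), holds(e), marked(a,a), marked(a,f), marked(d,d), marked(e,d), marked(f,e), marked(f,f), near(a,a), near(d,e), near(e,d), ready(a)}
2. move(d,d)  →  {holds(e), marked(a,a), marked(a,f), marked(e,d), marked(f,e), marked(f,f), near(a,a), near(d,d), near(d,e), near(e,d), ready(a)}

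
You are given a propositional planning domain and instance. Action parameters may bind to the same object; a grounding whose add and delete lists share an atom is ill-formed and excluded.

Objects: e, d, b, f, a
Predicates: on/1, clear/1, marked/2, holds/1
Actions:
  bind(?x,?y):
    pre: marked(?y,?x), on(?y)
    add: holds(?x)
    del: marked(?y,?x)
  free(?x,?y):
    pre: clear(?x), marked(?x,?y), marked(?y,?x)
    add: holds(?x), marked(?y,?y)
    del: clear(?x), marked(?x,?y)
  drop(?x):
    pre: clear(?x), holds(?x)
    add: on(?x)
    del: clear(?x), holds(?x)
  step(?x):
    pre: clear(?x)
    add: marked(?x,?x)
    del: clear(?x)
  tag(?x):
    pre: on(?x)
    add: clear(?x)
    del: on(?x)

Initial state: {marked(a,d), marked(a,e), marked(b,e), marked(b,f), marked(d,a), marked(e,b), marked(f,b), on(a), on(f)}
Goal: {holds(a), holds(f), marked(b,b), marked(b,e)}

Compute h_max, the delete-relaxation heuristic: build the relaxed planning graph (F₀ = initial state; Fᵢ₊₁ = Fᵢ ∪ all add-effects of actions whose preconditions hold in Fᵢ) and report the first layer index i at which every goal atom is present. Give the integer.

F0 = init (9 atoms)
F1 = F0 ∪ {clear(a), clear(f), holds(b), holds(d), holds(e)}  (14 atoms)
F2 = F1 ∪ {holds(a), holds(f), marked(a,a), marked(b,b), marked(d,d), marked(f,f)}  (20 atoms)
goal ⊆ F2  ⇒  h_max = 2

2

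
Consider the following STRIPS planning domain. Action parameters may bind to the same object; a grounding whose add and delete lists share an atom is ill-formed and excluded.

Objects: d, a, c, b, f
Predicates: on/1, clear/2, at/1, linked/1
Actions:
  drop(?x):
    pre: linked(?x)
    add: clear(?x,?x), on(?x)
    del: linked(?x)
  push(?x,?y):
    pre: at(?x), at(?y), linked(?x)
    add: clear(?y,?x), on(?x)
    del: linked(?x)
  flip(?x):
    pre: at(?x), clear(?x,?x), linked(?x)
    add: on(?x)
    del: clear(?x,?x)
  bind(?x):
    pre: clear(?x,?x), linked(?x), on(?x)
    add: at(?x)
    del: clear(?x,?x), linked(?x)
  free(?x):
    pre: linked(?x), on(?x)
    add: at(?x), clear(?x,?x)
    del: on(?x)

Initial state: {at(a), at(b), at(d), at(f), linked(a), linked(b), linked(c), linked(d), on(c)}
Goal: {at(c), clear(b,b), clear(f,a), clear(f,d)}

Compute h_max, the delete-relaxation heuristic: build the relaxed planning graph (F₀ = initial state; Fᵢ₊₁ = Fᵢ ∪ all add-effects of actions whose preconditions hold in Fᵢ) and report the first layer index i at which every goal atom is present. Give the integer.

1

F0 = init (9 atoms)
F1 = F0 ∪ {at(c), clear(a,a), clear(a,b), clear(a,d), clear(b,a), clear(b,b), clear(b,d), clear(c,c), clear(d,a), clear(d,b), clear(d,d), clear(f,a), clear(f,b), clear(f,d), on(a), on(b), on(d)}  (26 atoms)
goal ⊆ F1  ⇒  h_max = 1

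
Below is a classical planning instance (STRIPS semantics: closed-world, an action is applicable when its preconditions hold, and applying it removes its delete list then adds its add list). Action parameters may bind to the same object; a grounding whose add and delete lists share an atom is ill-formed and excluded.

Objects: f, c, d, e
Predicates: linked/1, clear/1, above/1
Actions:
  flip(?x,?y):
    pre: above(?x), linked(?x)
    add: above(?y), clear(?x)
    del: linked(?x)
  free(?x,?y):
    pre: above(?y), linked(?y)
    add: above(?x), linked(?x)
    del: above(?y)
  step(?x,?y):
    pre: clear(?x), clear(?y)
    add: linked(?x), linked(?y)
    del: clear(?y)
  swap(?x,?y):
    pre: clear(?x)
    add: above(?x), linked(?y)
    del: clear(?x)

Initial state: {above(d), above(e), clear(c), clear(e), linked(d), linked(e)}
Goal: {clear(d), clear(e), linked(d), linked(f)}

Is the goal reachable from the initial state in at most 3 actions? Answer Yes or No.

Yes

1. flip(d,f)  →  {above(d), above(e), above(f), clear(c), clear(d), clear(e), linked(e)}
2. free(f,e)  →  {above(d), above(f), clear(c), clear(d), clear(e), linked(e), linked(f)}
3. free(d,f)  →  {above(d), clear(c), clear(d), clear(e), linked(d), linked(e), linked(f)}
optimal plan length = 3; 3 ≤ 3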